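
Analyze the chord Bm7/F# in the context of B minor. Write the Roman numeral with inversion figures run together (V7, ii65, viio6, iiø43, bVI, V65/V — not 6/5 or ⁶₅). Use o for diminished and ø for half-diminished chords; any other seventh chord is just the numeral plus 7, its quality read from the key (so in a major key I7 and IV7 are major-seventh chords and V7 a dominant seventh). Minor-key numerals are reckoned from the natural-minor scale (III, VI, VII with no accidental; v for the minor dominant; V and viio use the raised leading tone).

i43

The pitches B-D-F#-A form a minor seventh chord rooted on B.
In B minor, B is the tonic; the diatonic minor seventh chord there is i7.
With F# in the bass the chord is in second inversion, so the figured bass is 43.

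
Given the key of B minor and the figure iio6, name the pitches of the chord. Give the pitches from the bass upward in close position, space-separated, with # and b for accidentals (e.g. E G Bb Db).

In B minor, the second degree is C#, and the diatonic chord built there is a diminished triad.
That chord is spelled C#-E-G.
With the 6 figure the chord is in first inversion; from the bass E upward in close position it reads E-G-C#.

E G C#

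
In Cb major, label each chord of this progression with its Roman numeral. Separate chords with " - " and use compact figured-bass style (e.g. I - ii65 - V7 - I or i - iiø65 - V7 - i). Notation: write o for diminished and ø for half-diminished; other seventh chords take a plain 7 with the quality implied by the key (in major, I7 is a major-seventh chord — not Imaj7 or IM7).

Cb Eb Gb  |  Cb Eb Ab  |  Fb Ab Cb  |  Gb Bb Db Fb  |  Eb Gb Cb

I - vi6 - IV - V7 - I6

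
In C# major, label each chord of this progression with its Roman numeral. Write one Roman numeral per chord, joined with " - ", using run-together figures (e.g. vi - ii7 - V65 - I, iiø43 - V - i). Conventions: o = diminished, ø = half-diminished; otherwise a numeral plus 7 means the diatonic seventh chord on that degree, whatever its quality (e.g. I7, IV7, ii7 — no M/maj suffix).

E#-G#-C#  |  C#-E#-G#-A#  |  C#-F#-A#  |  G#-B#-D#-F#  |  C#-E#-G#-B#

E#-G#-C#: root C# is the tonic; major triad there is I6.
C#-E#-G#-A#: root A# is the submediant; minor seventh chord there is vi65.
C#-F#-A#: root F# is the subdominant; major triad there is IV64.
G#-B#-D#-F#: dominant seventh chord on G# = scale degree 5 → V7.
C#-E#-G#-B#: major seventh chord on C# = scale degree 1 → I7.

I6 - vi65 - IV64 - V7 - I7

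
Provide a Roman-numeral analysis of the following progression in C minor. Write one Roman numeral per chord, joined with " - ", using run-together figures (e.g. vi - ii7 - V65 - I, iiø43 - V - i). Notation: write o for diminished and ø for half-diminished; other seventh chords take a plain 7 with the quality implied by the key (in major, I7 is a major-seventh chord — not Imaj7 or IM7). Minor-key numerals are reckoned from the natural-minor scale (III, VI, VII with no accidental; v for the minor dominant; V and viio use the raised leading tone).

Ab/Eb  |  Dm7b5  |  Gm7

VI64 - iiø7 - v7

Ab/Eb has root Ab, degree 6 in C minor, so VI64.
Dm7b5: half-diminished seventh chord on D = scale degree 2 → iiø7.
Gm7 has root G, degree 5 in C minor, so v7.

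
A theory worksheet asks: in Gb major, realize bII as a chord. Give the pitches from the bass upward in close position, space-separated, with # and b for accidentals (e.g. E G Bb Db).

Abb Cb Ebb

bII is the Neapolitan chord — a major triad on the lowered second degree. In Gb major that root is Abb.
So the chord is Abb-Cb-Ebb.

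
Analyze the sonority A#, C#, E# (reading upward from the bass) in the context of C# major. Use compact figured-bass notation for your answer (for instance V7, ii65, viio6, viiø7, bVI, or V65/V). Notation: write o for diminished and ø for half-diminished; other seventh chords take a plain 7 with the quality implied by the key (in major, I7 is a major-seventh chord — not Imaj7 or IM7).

vi

The pitches A#-C#-E# form a minor triad rooted on A#.
A# is scale degree 6 in C# major, and a minor triad on that degree is written vi.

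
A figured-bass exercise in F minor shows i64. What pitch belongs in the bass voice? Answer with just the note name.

C

i in F minor has root F; the chord is F-Ab-C.
The figure 64 means second inversion — the fifth is in the bass.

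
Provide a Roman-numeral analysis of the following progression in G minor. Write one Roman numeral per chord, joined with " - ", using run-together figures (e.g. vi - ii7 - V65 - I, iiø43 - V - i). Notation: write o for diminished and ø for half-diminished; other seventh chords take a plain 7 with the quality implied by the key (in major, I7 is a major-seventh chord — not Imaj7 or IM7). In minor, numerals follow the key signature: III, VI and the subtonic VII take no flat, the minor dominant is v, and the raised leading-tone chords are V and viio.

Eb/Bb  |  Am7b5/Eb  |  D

Eb/Bb: root Eb is the submediant; major triad there is VI64.
Am7b5/Eb has root A, degree 2 in G minor, so iiø43.
D: root D is the dominant; major triad there is V.

VI64 - iiø43 - V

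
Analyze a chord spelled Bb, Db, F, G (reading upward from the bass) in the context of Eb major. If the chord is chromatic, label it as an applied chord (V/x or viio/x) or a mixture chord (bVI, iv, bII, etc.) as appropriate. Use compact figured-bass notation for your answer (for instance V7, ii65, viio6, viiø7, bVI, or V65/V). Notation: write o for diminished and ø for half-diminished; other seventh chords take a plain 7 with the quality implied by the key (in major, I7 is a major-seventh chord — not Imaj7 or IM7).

The pitches G-Bb-Db-F form a half-diminished seventh chord rooted on G.
G sits a half step below Ab (IV in Eb major); a diminished chord there is the applied leading-tone chord of IV.
With Bb in the bass the chord is in first inversion, so the figured bass is 65.

viiø65/IV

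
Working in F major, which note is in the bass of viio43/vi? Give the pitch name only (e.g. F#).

The applied chord viio43/vi is rooted on C#: C#-E-G-Bb.
The figure 43 means second inversion — the fifth is in the bass.

G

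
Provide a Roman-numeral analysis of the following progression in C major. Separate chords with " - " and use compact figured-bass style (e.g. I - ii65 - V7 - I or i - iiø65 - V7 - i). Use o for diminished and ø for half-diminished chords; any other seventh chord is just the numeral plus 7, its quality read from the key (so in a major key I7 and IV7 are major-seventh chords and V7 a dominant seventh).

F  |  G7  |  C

IV - V7 - I

F: root F is the subdominant; major triad there is IV.
G7: root G is the dominant; dominant seventh chord there is V7.
C: major triad on C = scale degree 1 → I.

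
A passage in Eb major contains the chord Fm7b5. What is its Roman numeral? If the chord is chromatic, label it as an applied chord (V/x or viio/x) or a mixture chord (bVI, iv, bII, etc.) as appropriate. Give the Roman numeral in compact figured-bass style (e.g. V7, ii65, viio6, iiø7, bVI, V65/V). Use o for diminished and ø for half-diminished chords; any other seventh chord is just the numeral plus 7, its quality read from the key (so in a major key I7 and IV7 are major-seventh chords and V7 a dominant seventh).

Stacked in thirds the chord is F-Ab-Cb-Eb: a half-diminished seventh chord on F.
F is the second degree of Eb major. This is the half-diminished supertonic seventh, borrowed from the parallel minor.

iiø7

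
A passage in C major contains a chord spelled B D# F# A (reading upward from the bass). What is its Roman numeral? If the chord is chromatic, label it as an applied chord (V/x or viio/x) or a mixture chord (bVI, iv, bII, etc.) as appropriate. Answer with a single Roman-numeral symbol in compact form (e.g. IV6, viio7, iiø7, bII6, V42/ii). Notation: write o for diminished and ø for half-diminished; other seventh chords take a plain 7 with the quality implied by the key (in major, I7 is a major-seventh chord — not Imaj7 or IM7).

Stacked in thirds the chord is B-D#-F#-A: a dominant seventh chord on B.
B is not a diatonic chord root with this quality in C major, but it lies a perfect fifth above E (iii), so the chord functions as an applied dominant of iii.

V7/iii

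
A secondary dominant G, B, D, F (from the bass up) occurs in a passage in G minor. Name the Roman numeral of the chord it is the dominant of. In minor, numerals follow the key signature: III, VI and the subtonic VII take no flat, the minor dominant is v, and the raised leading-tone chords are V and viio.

iv

The chord is a dominant seventh chord on G.
A dominant resolves down a perfect fifth: G → C. In G minor, C is scale degree 4, i.e. iv.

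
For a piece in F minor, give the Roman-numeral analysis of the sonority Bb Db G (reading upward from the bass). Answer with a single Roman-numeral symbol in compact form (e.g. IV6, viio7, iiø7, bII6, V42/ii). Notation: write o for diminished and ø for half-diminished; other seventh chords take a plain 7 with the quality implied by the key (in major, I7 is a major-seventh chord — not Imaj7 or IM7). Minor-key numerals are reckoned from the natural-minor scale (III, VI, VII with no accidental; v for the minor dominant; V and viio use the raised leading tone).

Stacked in thirds the chord is G-Bb-Db: a diminished triad on G.
In F minor, G is the supertonic; the diatonic diminished triad there is iio.
With Bb in the bass the chord is in first inversion, so the figured bass is 6.

iio6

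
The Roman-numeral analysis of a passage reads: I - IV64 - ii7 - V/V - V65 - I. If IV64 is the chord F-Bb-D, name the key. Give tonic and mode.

F major

The chord Bb/F is a major triad rooted on Bb; its label is IV64.
If Bb is scale degree 4 and the mode makes that degree carry a major triad, the tonic is F and the mode is major.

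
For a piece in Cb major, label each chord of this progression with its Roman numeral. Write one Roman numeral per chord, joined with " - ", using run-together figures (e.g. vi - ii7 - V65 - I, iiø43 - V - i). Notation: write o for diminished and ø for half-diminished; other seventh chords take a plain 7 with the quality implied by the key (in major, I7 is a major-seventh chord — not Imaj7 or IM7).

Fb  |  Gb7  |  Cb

Fb: major triad on Fb = scale degree 4 → IV.
Gb7 has root Gb, degree 5 in Cb major, so V7.
Cb: root Cb is the tonic; major triad there is I.

IV - V7 - I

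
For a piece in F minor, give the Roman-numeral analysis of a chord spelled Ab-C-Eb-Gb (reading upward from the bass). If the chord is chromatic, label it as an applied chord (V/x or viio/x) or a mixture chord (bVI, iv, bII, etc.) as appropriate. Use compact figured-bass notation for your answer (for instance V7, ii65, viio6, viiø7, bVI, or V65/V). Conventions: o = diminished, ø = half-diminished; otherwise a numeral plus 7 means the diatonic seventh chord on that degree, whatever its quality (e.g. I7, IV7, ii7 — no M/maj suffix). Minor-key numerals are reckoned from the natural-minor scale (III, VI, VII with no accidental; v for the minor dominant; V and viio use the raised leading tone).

Stacked in thirds the chord is Ab-C-Eb-Gb: a dominant seventh chord on Ab.
Ab is not a diatonic chord root with this quality in F minor, but it lies a perfect fifth above Db (VI), so the chord functions as an applied dominant of VI.

V7/VI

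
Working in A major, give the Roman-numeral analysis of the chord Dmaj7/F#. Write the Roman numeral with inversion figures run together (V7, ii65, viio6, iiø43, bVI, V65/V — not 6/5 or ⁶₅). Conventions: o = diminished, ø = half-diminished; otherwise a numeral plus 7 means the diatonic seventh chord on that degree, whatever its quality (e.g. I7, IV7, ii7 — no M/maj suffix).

IV65

Stacked in thirds the chord is D-F#-A-C#: a major seventh chord on D.
D is scale degree 4 in A major, and a major seventh chord on that degree is written IV7.
With F# in the bass the chord is in first inversion, so the figured bass is 65.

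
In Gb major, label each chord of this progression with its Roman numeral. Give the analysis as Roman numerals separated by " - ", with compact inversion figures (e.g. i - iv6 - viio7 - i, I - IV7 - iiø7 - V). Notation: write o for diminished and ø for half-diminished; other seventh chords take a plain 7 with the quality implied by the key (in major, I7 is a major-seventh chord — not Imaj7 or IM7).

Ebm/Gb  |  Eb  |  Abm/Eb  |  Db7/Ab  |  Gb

vi6 - V/ii - ii64 - V43 - I

Ebm/Gb: root Eb is the submediant; minor triad there is vi6.
Eb is the secondary dominant of ii (major triad on Eb): V/ii.
Abm/Eb: minor triad on Ab = scale degree 2 → ii64.
Db7/Ab: root Db is the dominant; dominant seventh chord there is V43.
Gb: root Gb is the tonic; major triad there is I.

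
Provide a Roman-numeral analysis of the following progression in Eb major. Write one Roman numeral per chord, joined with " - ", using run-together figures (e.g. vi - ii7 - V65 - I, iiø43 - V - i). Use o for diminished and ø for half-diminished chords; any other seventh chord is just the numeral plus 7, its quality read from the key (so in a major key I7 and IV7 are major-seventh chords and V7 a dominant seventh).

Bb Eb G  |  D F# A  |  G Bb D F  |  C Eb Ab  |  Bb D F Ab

Bb-Eb-G: major triad on Eb = scale degree 1 → I64.
D-F#-A: a major triad on D, the applied dominant of iii → V/iii.
G-Bb-D-F: minor seventh chord on G = scale degree 3 → iii7.
C-Eb-Ab: root Ab is the subdominant; major triad there is IV6.
Bb-D-F-Ab: dominant seventh chord on Bb = scale degree 5 → V7.

I64 - V/iii - iii7 - IV6 - V7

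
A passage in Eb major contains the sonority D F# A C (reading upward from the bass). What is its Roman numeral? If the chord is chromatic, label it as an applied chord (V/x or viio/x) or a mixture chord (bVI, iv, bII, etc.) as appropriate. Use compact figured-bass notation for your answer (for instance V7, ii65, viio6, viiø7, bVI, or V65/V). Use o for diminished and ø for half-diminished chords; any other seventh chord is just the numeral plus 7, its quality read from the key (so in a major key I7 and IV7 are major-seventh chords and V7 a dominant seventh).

V7/iii

The pitches D-F#-A-C form a dominant seventh chord rooted on D.
D is not a diatonic chord root with this quality in Eb major, but it lies a perfect fifth above G (iii), so the chord functions as an applied dominant of iii.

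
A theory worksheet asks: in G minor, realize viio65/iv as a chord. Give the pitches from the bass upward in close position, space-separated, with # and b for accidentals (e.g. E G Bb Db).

The slash marks an applied leading-tone chord: viio of iv. In G minor, iv is C, so the leading tone to it is B, a half step below.
Building a fully diminished seventh chord on B gives B-D-F-Ab.
The figured bass 65 indicates first inversion, placing the third (D) in the bass: D-F-Ab-B.

D F Ab B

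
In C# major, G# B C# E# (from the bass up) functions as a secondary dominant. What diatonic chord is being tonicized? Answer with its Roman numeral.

The chord is a dominant seventh chord on C#.
A dominant resolves down a perfect fifth: C# → F#. In C# major, F# is scale degree 4, i.e. IV.

IV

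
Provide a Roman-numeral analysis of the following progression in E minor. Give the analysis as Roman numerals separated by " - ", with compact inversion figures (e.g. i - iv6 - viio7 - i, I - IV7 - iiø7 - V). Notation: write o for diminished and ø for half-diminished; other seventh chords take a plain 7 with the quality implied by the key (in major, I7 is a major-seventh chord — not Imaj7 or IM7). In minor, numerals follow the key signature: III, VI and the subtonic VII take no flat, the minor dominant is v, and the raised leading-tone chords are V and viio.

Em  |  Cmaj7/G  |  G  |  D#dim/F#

i - VI43 - III - viio6

Em: minor triad on E = scale degree 1 → i.
Cmaj7/G: major seventh chord on C = scale degree 6 → VI43.
G has root G, degree 3 in E minor, so III.
D#dim/F#: diminished triad on D# = scale degree 7 → viio6.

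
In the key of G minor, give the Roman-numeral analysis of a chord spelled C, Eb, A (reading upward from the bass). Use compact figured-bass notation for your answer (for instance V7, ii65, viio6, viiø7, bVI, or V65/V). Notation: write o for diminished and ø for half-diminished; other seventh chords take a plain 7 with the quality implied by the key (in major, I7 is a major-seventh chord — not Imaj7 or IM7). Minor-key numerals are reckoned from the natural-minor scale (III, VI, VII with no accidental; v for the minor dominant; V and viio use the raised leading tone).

iio6

The pitches A-C-Eb form a diminished triad rooted on A.
In G minor, A is the supertonic; the diatonic diminished triad there is iio.
With C in the bass the chord is in first inversion, so the figured bass is 6.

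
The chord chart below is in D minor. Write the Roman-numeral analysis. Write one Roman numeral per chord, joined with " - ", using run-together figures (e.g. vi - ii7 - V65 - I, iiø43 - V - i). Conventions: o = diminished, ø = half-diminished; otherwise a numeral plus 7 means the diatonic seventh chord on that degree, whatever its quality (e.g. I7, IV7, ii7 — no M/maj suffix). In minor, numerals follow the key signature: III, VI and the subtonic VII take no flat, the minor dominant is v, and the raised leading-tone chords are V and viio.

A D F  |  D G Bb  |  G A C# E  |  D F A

A-D-F has root D, degree 1 in D minor, so i64.
D-G-Bb has root G, degree 4 in D minor, so iv64.
G-A-C#-E: root A is the dominant; dominant seventh chord there is V42.
D-F-A has root D, degree 1 in D minor, so i.

i64 - iv64 - V42 - i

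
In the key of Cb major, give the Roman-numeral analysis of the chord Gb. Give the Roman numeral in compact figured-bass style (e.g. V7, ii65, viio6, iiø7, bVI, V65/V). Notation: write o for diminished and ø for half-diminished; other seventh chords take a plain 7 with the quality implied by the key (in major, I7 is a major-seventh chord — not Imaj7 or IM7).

The pitches Gb-Bb-Db form a major triad rooted on Gb.
Gb is scale degree 5 in Cb major, and a major triad on that degree is written V.

V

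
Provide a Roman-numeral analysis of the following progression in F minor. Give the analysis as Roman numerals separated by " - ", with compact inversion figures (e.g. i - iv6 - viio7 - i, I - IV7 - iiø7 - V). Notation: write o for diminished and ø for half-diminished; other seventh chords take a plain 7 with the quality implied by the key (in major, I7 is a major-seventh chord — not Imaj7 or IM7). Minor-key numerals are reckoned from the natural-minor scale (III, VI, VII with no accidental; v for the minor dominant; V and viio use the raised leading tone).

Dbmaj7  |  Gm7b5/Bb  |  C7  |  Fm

VI7 - iiø65 - V7 - i

Dbmaj7: major seventh chord on Db = scale degree 6 → VI7.
Gm7b5/Bb: root G is the supertonic; half-diminished seventh chord there is iiø65.
C7 has root C, degree 5 in F minor, so V7.
Fm has root F, degree 1 in F minor, so i.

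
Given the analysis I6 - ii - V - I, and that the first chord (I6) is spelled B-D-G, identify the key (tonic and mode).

G major

The chord G/B is a major triad rooted on G; its label is I6.
If G is scale degree 1 and the mode makes that degree carry a major triad, the tonic is G and the mode is major.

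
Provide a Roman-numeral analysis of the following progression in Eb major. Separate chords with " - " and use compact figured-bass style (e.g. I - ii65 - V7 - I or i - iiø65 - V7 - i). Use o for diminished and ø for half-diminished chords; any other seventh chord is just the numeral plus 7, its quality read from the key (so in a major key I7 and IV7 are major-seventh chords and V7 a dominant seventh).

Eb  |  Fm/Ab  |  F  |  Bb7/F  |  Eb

I - ii6 - V/V - V43 - I

Eb: major triad on Eb = scale degree 1 → I.
Fm/Ab: minor triad on F = scale degree 2 → ii6.
F: chromatic; F is V of V, so V/V.
Bb7/F: dominant seventh chord on Bb = scale degree 5 → V43.
Eb: major triad on Eb = scale degree 1 → I.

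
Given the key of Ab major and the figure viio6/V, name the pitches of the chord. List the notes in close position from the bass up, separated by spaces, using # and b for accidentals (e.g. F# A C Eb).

The slash marks an applied leading-tone chord: viio of V. In Ab major, V is Eb, so the leading tone to it is D, a half step below.
Building a diminished triad on D gives D-F-Ab.
With the 6 figure the chord is in first inversion; from the bass F upward in close position it reads F-Ab-D.

F Ab D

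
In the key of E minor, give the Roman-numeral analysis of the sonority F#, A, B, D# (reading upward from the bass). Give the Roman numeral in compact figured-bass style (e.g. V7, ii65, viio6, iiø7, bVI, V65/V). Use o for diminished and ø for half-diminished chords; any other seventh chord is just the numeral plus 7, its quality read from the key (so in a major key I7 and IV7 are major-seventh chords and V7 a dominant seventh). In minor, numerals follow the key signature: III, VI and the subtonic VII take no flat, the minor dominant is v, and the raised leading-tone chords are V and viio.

The pitches B-D#-F#-A form a dominant seventh chord rooted on B.
In E minor, B is the dominant; the diatonic dominant seventh chord there is V7.
With F# in the bass the chord is in second inversion, so the figured bass is 43.

V43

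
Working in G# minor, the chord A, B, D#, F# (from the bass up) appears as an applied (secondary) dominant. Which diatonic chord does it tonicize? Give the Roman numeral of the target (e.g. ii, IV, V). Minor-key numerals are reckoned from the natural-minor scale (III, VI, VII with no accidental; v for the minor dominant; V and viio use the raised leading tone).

The chord is a dominant seventh chord on B.
A dominant resolves down a perfect fifth: B → E. In G# minor, E is scale degree 6, i.e. VI.

VI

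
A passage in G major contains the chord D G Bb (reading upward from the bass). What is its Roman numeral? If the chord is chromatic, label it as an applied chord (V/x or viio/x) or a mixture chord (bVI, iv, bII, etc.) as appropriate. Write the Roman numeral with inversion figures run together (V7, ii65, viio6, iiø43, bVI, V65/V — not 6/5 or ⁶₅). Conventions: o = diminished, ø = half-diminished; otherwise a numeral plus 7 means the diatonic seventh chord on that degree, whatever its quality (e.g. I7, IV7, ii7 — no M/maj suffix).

The pitches G-Bb-D form a minor triad rooted on G.
G is the first degree of G major. This is the minor tonic, borrowed from the parallel minor.
With D in the bass the chord is in second inversion, so the figured bass is 64.

i64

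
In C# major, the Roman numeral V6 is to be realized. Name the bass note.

V in C# major has root G#; the chord is G#-B#-D#.
The figure 6 means first inversion — the third is in the bass.

B#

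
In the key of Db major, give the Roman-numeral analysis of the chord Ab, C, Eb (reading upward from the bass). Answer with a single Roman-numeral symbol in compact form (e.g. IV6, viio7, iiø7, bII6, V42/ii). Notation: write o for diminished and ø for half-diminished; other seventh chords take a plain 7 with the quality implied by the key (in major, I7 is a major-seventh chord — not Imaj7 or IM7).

V

Stacked in thirds the chord is Ab-C-Eb: a major triad on Ab.
Ab is scale degree 5 in Db major, and a major triad on that degree is written V.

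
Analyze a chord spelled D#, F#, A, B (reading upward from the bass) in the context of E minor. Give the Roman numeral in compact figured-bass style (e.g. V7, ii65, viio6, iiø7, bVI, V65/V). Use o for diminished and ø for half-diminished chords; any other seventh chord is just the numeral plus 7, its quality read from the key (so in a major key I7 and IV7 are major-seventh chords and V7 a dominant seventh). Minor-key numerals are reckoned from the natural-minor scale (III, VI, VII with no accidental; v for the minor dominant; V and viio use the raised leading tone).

V65

Stacked in thirds the chord is B-D#-F#-A: a dominant seventh chord on B.
In E minor, B is the dominant; the diatonic dominant seventh chord there is V7.
With D# in the bass the chord is in first inversion, so the figured bass is 65.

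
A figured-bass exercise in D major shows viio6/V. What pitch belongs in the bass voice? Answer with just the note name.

B

The applied chord viio6/V is rooted on G#: G#-B-D.
The figure 6 means first inversion — the third is in the bass.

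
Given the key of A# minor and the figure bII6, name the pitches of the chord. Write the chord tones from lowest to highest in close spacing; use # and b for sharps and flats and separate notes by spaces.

D# F# B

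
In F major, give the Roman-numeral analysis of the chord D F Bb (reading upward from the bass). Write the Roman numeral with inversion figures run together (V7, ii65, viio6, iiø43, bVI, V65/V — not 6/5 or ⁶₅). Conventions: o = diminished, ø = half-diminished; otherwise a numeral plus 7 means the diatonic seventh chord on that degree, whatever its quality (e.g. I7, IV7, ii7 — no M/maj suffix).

IV6

Stacked in thirds the chord is Bb-D-F: a major triad on Bb.
Bb is scale degree 4 in F major, and a major triad on that degree is written IV.
With D in the bass the chord is in first inversion, so the figured bass is 6.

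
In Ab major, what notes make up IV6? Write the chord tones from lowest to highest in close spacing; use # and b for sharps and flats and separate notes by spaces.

F Ab Db

In Ab major, the fourth degree is Db, and the diatonic chord built there is a major triad.
Stacking thirds from Db gives Db-F-Ab.
With the 6 figure the chord is in first inversion; from the bass F upward in close position it reads F-Ab-Db.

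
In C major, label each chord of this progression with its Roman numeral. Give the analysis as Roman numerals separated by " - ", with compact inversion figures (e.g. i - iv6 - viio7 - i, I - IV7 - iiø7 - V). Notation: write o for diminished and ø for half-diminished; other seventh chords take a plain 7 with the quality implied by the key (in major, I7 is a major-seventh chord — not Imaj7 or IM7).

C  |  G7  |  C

I - V7 - I

C: root C is the tonic; major triad there is I.
G7: root G is the dominant; dominant seventh chord there is V7.
C has root C, degree 1 in C major, so I.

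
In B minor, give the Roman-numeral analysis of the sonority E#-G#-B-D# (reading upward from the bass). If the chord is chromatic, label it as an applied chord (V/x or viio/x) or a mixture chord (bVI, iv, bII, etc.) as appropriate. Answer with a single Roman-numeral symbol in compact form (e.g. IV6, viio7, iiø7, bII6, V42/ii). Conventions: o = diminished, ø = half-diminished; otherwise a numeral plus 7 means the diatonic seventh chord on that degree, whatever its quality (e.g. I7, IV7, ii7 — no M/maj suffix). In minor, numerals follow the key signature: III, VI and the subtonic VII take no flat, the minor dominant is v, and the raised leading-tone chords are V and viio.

The pitches E#-G#-B-D# form a half-diminished seventh chord rooted on E#.
E# sits a half step below F# (V in B minor); a diminished chord there is the applied leading-tone chord of V.

viiø7/V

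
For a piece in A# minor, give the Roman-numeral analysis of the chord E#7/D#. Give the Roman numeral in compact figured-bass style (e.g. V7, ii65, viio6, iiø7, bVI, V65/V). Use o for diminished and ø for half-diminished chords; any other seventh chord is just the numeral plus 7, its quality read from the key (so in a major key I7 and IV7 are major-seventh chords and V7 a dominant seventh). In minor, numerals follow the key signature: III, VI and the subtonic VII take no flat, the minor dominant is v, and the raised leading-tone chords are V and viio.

V42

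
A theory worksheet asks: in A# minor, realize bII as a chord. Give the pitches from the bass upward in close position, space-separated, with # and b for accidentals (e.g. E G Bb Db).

B D# F#

bII is the Neapolitan chord — a major triad on the lowered second degree. In A# minor that root is B.
So the chord is B-D#-F#, a major triad.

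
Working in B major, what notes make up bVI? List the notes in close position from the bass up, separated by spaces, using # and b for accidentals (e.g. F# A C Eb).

bVI is a major triad on the lowered sixth degree, borrowed from the parallel minor. In B major that root is G.
So the chord is G-B-D.

G B D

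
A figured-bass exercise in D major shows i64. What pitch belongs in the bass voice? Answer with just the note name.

A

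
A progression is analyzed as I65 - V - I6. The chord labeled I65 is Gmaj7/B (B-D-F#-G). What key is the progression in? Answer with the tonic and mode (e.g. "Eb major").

G major

The anchor chord is a major seventh chord on G, labeled I65.
If G is scale degree 1 and the mode makes that degree carry a major seventh chord, the tonic is G and the mode is major.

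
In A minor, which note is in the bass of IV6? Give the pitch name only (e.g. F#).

IV in A minor has root D; the chord is D-F#-A.
The figure 6 means first inversion — the third is in the bass.

F#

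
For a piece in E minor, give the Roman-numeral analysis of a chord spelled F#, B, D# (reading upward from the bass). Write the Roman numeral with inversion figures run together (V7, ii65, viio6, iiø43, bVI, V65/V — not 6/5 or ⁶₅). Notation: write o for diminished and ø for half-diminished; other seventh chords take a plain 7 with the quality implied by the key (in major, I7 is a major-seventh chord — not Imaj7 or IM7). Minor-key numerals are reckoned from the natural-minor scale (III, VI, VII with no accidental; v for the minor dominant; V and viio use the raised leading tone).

Stacked in thirds the chord is B-D#-F#: a major triad on B.
B is scale degree 5 in E minor, and a major triad on that degree is written V.
With F# in the bass the chord is in second inversion, so the figured bass is 64.

V64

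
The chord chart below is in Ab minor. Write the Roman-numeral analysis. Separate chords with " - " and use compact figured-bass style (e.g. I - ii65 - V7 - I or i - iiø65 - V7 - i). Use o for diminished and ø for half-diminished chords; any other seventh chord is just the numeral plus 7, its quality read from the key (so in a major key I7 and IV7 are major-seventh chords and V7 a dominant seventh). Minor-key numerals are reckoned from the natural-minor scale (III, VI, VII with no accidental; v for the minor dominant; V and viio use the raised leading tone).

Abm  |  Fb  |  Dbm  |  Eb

i - VI - iv - V

Abm: minor triad on Ab = scale degree 1 → i.
Fb: major triad on Fb = scale degree 6 → VI.
Dbm: root Db is the subdominant; minor triad there is iv.
Eb: major triad on Eb = scale degree 5 → V.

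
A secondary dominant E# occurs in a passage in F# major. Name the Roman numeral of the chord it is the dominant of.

iii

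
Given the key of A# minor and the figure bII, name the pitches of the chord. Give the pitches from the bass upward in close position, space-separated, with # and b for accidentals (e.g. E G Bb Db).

Scale degree 2 in A# minor is B#; lowering it a half step gives B. bII is the Neapolitan chord — a major triad on the lowered second degree.
So the chord is B-D#-F#.

B D# F#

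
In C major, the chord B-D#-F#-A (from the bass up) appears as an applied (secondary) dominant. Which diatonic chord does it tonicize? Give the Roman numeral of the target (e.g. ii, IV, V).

iii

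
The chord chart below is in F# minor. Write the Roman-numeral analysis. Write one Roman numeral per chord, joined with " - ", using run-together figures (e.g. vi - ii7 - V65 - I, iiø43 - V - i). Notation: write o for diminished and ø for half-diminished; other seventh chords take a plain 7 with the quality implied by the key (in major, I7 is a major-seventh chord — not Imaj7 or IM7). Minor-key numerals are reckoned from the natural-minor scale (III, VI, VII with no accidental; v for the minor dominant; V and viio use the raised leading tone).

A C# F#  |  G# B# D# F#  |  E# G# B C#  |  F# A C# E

A-C#-F#: root F# is the tonic; minor triad there is i6.
G#-B#-D#-F#: a dominant seventh chord on G#, the applied dominant of V → V7/V.
E#-G#-B-C#: root C# is the dominant; dominant seventh chord there is V65.
F#-A-C#-E has root F#, degree 1 in F# minor, so i7.

i6 - V7/V - V65 - i7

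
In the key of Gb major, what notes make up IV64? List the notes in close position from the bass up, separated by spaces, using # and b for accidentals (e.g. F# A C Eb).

Gb Cb Eb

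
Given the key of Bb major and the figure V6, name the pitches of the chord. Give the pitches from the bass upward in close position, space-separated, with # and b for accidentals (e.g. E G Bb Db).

The numeral's case and figure indicate a major triad. In Bb major its root, the dominant, is F.
That chord is spelled F-A-C.
The figured bass 6 indicates first inversion, placing the third (A) in the bass: A-C-F.

A C F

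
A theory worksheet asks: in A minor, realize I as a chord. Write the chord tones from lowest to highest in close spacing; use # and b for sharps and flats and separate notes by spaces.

I is the major tonic (Picardy third), borrowed from the parallel major. In A minor that root is A.
So the chord is A-C#-E, a major triad.

A C# E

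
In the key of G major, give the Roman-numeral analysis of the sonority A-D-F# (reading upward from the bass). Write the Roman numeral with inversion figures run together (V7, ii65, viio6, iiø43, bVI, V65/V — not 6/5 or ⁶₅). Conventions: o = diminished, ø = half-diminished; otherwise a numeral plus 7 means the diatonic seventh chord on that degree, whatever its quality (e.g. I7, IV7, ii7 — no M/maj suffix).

V64

Stacked in thirds the chord is D-F#-A: a major triad on D.
D is scale degree 5 in G major, and a major triad on that degree is written V.
With A in the bass the chord is in second inversion, so the figured bass is 64.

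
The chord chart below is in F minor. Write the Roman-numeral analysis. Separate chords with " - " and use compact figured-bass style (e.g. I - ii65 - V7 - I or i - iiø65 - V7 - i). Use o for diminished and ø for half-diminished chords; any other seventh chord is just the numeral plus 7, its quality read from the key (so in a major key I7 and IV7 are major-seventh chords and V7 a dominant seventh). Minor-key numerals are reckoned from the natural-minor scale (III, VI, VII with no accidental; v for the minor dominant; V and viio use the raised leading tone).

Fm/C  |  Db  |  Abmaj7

i64 - VI - III7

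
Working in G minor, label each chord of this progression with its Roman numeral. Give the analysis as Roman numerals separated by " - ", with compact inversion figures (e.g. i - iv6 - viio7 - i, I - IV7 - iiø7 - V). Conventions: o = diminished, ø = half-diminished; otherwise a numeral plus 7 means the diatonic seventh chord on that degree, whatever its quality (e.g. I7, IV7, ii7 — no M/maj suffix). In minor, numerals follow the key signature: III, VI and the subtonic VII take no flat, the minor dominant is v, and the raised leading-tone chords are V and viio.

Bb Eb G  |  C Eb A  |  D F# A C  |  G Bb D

Bb-Eb-G: major triad on Eb = scale degree 6 → VI64.
C-Eb-A has root A, degree 2 in G minor, so iio6.
D-F#-A-C: root D is the dominant; dominant seventh chord there is V7.
G-Bb-D has root G, degree 1 in G minor, so i.

VI64 - iio6 - V7 - i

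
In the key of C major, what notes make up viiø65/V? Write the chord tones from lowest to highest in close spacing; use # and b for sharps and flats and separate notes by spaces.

A C E F#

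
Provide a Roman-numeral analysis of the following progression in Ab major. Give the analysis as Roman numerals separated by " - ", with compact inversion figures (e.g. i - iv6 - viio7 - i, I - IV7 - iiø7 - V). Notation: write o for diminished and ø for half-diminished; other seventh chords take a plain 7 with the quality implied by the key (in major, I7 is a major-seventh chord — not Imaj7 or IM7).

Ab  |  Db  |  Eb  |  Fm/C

Ab has root Ab, degree 1 in Ab major, so I.
Db: root Db is the subdominant; major triad there is IV.
Eb: root Eb is the dominant; major triad there is V.
Fm/C: root F is the submediant; minor triad there is vi64.

I - IV - V - vi64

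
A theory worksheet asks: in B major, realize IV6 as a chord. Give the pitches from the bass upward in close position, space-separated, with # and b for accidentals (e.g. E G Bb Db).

G# B E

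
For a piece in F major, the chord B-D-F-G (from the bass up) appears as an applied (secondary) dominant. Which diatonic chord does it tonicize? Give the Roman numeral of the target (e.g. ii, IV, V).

V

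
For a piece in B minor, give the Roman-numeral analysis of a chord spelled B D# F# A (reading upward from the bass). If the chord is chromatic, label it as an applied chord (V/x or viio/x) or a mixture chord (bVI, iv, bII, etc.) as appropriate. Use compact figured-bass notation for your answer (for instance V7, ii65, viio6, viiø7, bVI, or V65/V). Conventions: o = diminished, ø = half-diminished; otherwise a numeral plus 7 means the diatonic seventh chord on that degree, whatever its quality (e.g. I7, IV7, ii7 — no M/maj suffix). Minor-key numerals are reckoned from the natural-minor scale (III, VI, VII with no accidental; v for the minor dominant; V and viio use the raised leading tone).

V7/iv

The pitches B-D#-F#-A form a dominant seventh chord rooted on B.
B is not a diatonic chord root with this quality in B minor, but it lies a perfect fifth above E (iv), so the chord functions as an applied dominant of iv.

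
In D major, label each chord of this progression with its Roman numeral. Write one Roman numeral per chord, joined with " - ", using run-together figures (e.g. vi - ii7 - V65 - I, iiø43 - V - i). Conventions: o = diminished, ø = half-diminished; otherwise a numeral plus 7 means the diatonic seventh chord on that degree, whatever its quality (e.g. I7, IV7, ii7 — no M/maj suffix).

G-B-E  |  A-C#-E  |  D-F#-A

ii6 - V - I

G-B-E has root E, degree 2 in D major, so ii6.
A-C#-E has root A, degree 5 in D major, so V.
D-F#-A has root D, degree 1 in D major, so I.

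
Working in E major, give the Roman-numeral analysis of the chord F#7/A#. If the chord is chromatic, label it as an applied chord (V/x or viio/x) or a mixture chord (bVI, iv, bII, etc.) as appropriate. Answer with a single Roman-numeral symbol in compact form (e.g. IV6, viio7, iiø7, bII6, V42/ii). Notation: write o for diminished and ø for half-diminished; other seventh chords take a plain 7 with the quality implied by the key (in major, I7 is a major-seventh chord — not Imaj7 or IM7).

V65/V

The pitches F#-A#-C#-E form a dominant seventh chord rooted on F#.
F# is not a diatonic chord root with this quality in E major, but it lies a perfect fifth above B (V), so the chord functions as an applied dominant of V.
With A# in the bass the chord is in first inversion, so the figured bass is 65.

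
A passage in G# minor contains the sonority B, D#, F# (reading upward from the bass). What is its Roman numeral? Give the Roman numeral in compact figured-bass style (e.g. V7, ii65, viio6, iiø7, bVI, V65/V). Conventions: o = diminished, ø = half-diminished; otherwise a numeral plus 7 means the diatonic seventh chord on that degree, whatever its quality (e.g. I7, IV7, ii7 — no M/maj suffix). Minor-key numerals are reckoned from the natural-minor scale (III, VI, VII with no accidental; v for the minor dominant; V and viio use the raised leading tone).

III

Stacked in thirds the chord is B-D#-F#: a major triad on B.
B is scale degree 3 in G# minor, and a major triad on that degree is written III.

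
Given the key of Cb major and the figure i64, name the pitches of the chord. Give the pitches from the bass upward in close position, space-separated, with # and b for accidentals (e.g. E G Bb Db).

i64 is the minor tonic, borrowed from the parallel minor. In Cb major that root is Cb.
So the chord is Cb-Ebb-Gb, a minor triad.
The figured bass 64 indicates second inversion, placing the fifth (Gb) in the bass: Gb-Cb-Ebb.

Gb Cb Ebb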